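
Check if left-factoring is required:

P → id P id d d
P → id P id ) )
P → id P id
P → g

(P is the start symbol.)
Yes, P has productions with common prefix 'id P id'

Left-factoring is needed when two productions for the same non-terminal
share a common prefix on the right-hand side.

Productions for P:
  P → id P id d d
  P → id P id ) )
  P → id P id
  P → g

Found common prefix 'id P id' in productions for P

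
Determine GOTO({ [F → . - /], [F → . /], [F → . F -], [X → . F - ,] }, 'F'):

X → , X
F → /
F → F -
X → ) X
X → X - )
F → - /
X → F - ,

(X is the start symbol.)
{ [F → F . -], [X → F . - ,] }

GOTO(I, 'F') = CLOSURE({ [A → αX.β] : [A → α.Xβ] ∈ I, X = 'F' })

Items with dot before 'F', with the dot advanced:
  [F → . F -] → [F → F . -]
  [X → . F - ,] → [X → F . - ,]
Closure adds nothing (no advanced item has the dot before a non-terminal).

GOTO = { [F → F . -], [X → F . - ,] }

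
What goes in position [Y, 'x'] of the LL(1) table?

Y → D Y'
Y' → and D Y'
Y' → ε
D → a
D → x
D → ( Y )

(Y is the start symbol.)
To find M[Y, 'x'], we find productions for Y where 'x' is in the predict set (PREDICT(N → α) = (FIRST(α) \ {ε}) ∪ (FOLLOW(N) if α ⇒* ε)).

Relevant sets:
  FIRST(D) = { '(', 'a', 'x' }

Y → D Y': PREDICT = { '(', 'a', 'x' }
  'x' is in predict set, so this production goes in M[Y, 'x']

M[Y, 'x'] = Y → D Y'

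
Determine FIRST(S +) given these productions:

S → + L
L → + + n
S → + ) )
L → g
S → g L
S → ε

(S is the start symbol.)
FIRST sets of the non-terminals involved (from the grammar, by fixed-point iteration):
  FIRST(S) = { '+', 'g', ε }

To compute FIRST(S +), process the symbols left to right:
Symbol S is a non-terminal. Add FIRST(S) \ {ε} = { '+', 'g' }
S is nullable (ε ∈ FIRST(S)), continue to the next symbol.
Symbol + is a terminal. Add '+' and stop.
FIRST(S +) = { '+', 'g' }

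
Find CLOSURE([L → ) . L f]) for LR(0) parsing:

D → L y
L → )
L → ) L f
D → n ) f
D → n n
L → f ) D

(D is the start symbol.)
{ [L → ) . L f], [L → . ) L f], [L → . )], [L → . f ) D] }

Start with: [L → ) . L f]
  [L → ) . L f] has the dot before L: add [L → . )], [L → . ) L f], [L → . f ) D]
No further items can be added.

CLOSURE = { [L → ) . L f], [L → . ) L f], [L → . )], [L → . f ) D] }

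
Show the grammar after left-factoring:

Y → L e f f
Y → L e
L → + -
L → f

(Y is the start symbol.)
Left-factoring transforms A → αβ₁ | αβ₂ into A → αA' and A' → β₁ | β₂
(α is the longest common prefix among the alternatives). Repeat until
no nonterminal has two alternatives with a common prefix.

Round 1: Y has alternatives sharing prefix 'L e'. Introduce Y': Y → L e Y'
  Add: Y' → f f
  Add: Y' → ε

No remaining common prefixes — done.

Resulting grammar:
Y → L e Y'
Y' → f f
Y' → ε
L → + -
L → f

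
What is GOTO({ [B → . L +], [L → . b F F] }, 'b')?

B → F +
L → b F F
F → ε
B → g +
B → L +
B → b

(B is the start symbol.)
{ [F → .], [L → b . F F] }

GOTO(I, 'b') = CLOSURE({ [A → αX.β] : [A → α.Xβ] ∈ I, X = 'b' })

Items with dot before 'b', with the dot advanced:
  [L → . b F F] → [L → b . F F]
Closure of the advanced items:
  [L → b . F F] has the dot before F: add [F → .]

GOTO = { [F → .], [L → b . F F] }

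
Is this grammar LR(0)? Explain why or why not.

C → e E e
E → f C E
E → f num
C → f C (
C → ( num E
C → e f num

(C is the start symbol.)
Augment with C' → C and build the canonical LR(0) collection (I0 = CLOSURE({[C' → . C]}), then GOTO on every symbol after a dot until no new states appear). It has 17 states:
  I0: { [C → . ( num E], [C → . e E e], [C → . e f num], [C → . f C (], [C' → . C] }  — shift
  I1: { [C → ( . num E] }  — shift
  I2: { [C' → C .] }  — accept
  I3: { [C → e . E e], [C → e . f num], [E → . f C E], [E → . f num] }  — shift
  I4: { [C → . ( num E], [C → . e E e], [C → . e f num], [C → . f C (], [C → f . C (] }  — shift
  I5: { [C → f C . (] }  — shift
  I6: { [C → f C ( .] }  — reduce
  I7: { [C → e E . e] }  — shift
  I8: { [C → . ( num E], [C → . e E e], [C → . e f num], [C → . f C (], [C → e f . num], [E → f . C E], [E → f . num] }  — shift
  I9: { [E → . f C E], [E → . f num], [E → f C . E] }  — shift
  I10: { [C → e f num .], [E → f num .] }  — 2 reduces
  I11: { [E → f C E .] }  — reduce
  I12: { [C → . ( num E], [C → . e E e], [C → . e f num], [C → . f C (], [E → f . C E], [E → f . num] }  — shift
  I13: { [E → f num .] }  — reduce
  I14: { [C → e E e .] }  — reduce
  I15: { [C → ( num . E], [E → . f C E], [E → . f num] }  — shift
  I16: { [C → ( num E .] }  — reduce

Conflict in state I10:
  Reduce-reduce conflict: [C → e f num .] and [E → f num .]
So the grammar is NOT LR(0).

Answer: No. Reduce-reduce conflict: [C → e f num .] and [E → f num .]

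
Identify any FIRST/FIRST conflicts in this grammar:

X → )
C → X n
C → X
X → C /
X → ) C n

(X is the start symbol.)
Yes. X → ')' / X → C '/' on { ')' }; X → ')' / X → ')' C n on { ')' }; X → C '/' / X → ')' C n on { ')' }; C → X n / C → X on { ')' }

FIRST sets of the non-terminals at (or reachable through a nullable prefix from) the front of some alternative:
  FIRST(C) = { ')' }
  FIRST(X) = { ')' }

Productions for X:
  X → ): FIRST = { ')' }
  X → C /: FIRST = { ')' }
  X → ) C n: FIRST = { ')' }
Productions for C:
  C → X n: FIRST = { ')' }
  C → X: FIRST = { ')' }

Conflict for X: X → ) and X → C /
  Overlap: { ')' }
Conflict for X: X → ) and X → ) C n
  Overlap: { ')' }
Conflict for X: X → C / and X → ) C n
  Overlap: { ')' }
Conflict for C: C → X n and C → X
  Overlap: { ')' }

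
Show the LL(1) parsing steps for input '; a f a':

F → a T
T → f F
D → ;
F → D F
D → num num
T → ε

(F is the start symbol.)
LL(1) parsing maintains a stack (initially the start symbol over $) and the input. At each step: if the stack top is a terminal, match it against the current input token; if it is a non-terminal N, replace it with the RHS of M[N, lookahead] (the unique production whose predict set contains the lookahead).

Stack is shown with the top on the left.

Stack  Input      Action
------------------------
F $    ; a f a $  output F → D F
D F $  ; a f a $  output D → ;
; F $  ; a f a $  match ';'
F $    a f a $    output F → a T
a T $  a f a $    match 'a'
T $    f a $      output T → f F
f F $  f a $      match 'f'
F $    a $        output F → a T
a T $  a $        match 'a'
T $    $          output T → ε
$      $          accept

The string is accepted.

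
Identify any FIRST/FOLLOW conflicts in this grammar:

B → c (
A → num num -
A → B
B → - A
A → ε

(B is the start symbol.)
No FIRST/FOLLOW conflicts.

Nullable non-terminals: A.
FIRST sets used below: FIRST(B) = { '-', 'c' }

A: nullable alternative(s) A → ε; FOLLOW(A) = { $ }
  A → num num -: FIRST \ {ε} = { 'num' } — disjoint from FOLLOW(A)
  A → B: FIRST \ {ε} = { '-', 'c' } — disjoint from FOLLOW(A)
  A → ε: FIRST \ {ε} = { } — this is the only nullable alternative, skip

B has no nullable alternative, so no FIRST/FOLLOW check is needed there.

No FIRST/FOLLOW conflicts found.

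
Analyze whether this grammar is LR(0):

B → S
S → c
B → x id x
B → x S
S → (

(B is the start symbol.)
Yes, the grammar is LR(0)

A grammar is LR(0) if no state in the canonical LR(0) collection has:
  - both a shift item (dot before a terminal) and a complete item (shift-reduce conflict), or
  - two or more complete items (reduce-reduce conflict; the accept item [B' → B .] counts as a complete item here).

Augment with B' → B and build the canonical LR(0) collection (I0 = CLOSURE({[B' → . B]}), then GOTO on every symbol after a dot until no new states appear). It has 9 states:
  I0: { [B → . S], [B → . x S], [B → . x id x], [B' → . B], [S → . (], [S → . c] }  — shift
  I1: { [S → ( .] }  — reduce
  I2: { [B' → B .] }  — accept
  I3: { [B → S .] }  — reduce
  I4: { [S → c .] }  — reduce
  I5: { [B → x . S], [B → x . id x], [S → . (], [S → . c] }  — shift
  I6: { [B → x S .] }  — reduce
  I7: { [B → x id . x] }  — shift
  I8: { [B → x id x .] }  — reduce

Every state is either a pure shift/goto state or contains exactly one complete item and nothing to shift — no conflicts. The grammar is LR(0).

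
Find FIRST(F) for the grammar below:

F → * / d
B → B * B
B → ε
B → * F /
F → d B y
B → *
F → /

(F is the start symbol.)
From F → * / d:
  - '*' is a terminal: add '*' and stop
From F → d B y:
  - d is a terminal: add 'd' and stop
From F → /:
  - '/' is a terminal: add '/' and stop

Collecting: FIRST(F) = { '*', '/', 'd' }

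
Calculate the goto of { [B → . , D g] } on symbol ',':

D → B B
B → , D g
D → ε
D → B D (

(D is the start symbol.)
{ [B → , . D g], [B → . , D g], [D → . B B], [D → . B D (], [D → .] }

GOTO(I, ',') = CLOSURE({ [A → αX.β] : [A → α.Xβ] ∈ I, X = ',' })

Items with dot before ',', with the dot advanced:
  [B → . , D g] → [B → , . D g]
Closure of the advanced items:
  [B → , . D g] has the dot before D: add [D → . B B], [D → .], [D → . B D (]
  [D → . B B] has the dot before B: add [B → . , D g]

GOTO = { [B → , . D g], [B → . , D g], [D → . B B], [D → . B D (], [D → .] }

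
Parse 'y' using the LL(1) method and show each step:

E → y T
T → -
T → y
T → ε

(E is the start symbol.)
LL(1) parsing maintains a stack (initially the start symbol over $) and the input. At each step: if the stack top is a terminal, match it against the current input token; if it is a non-terminal N, replace it with the RHS of M[N, lookahead] (the unique production whose predict set contains the lookahead).

Stack is shown with the top on the left.

Stack  Input  Action
--------------------
E $    y $    output E → y T
y T $  y $    match 'y'
T $    $      output T → ε
$      $      accept

The string is accepted.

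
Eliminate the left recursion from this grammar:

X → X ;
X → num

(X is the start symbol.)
X is directly left-recursive. The standard transformation for
  A → A α₁ | ... | A α_m | β₁ | ... | β_n
is
  A  → β₁ A' | ... | β_n A'
  A' → α₁ A' | ... | α_m A' | ε

X → num becomes X → num X'
X → X ; becomes X' → ; X'
Add X' → ε

Resulting grammar:
X → num X'
X' → ; X'
X' → ε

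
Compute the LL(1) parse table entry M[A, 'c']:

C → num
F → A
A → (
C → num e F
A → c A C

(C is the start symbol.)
A → c A C

To find M[A, 'c'], we find productions for A where 'c' is in the predict set (PREDICT(N → α) = (FIRST(α) \ {ε}) ∪ (FOLLOW(N) if α ⇒* ε)).

A → (: PREDICT = { '(' }
A → c A C: PREDICT = { 'c' }
  'c' is in predict set, so this production goes in M[A, 'c']

M[A, 'c'] = A → c A C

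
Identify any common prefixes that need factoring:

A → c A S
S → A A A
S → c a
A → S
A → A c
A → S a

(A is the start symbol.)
Yes, A has productions with common prefix 'S'

Left-factoring is needed when two productions for the same non-terminal
share a common prefix on the right-hand side.

Productions for A:
  A → c A S
  A → S
  A → A c
  A → S a
Productions for S:
  S → A A A
  S → c a

Found common prefix 'S' in productions for A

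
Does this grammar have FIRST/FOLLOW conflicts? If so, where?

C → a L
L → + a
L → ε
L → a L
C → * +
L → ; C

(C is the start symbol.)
A FIRST/FOLLOW conflict occurs when a non-terminal N has a nullable alternative N → β (β ⇒* ε) and another alternative N → α with FIRST(α) ∩ FOLLOW(N) ≠ ∅: on such a lookahead the parser cannot decide between expanding α and letting N vanish via β.

Nullable non-terminals: L.

L: nullable alternative(s) L → ε; FOLLOW(L) = { $ }
  L → + a: FIRST \ {ε} = { '+' } — disjoint from FOLLOW(L)
  L → ε: FIRST \ {ε} = { } — this is the only nullable alternative, skip
  L → a L: FIRST \ {ε} = { 'a' } — disjoint from FOLLOW(L)
  L → ; C: FIRST \ {ε} = { ';' } — disjoint from FOLLOW(L)

C has no nullable alternative, so no FIRST/FOLLOW check is needed there.

No FIRST/FOLLOW conflicts found.

Answer: No FIRST/FOLLOW conflicts.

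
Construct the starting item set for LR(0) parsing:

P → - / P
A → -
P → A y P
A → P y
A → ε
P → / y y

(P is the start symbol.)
First, augment the grammar with P' → P
I₀ = CLOSURE({ [P' → . P] }):
  [P' → . P] has the dot before P: add [P → . - / P], [P → . A y P], [P → . / y y]
  [P → . A y P] has the dot before A: add [A → . -], [A → . P y], [A → .]
No further items can be added.

I₀ = { [A → . -], [A → . P y], [A → .], [P → . - / P], [P → . / y y], [P → . A y P], [P' → . P] }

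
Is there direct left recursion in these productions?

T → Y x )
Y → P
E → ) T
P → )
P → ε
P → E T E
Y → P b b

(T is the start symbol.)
No direct left recursion

T → Y x ): starts with Y
Y → P: starts with P
E → ) T: starts with ')'
P → ): starts with ')'
P → ε: starts with ε
P → E T E: starts with E
Y → P b b: starts with P

No direct left recursion found.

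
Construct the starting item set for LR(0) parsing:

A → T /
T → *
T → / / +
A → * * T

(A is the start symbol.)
First, augment the grammar with A' → A
I₀ = CLOSURE({ [A' → . A] }):
  [A' → . A] has the dot before A: add [A → . T /], [A → . * * T]
  [A → . T /] has the dot before T: add [T → . *], [T → . / / +]
No further items can be added.

I₀ = { [A → . * * T], [A → . T /], [A' → . A], [T → . *], [T → . / / +] }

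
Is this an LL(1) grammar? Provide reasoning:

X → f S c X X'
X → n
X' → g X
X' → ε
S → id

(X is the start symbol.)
A grammar is LL(1) if for each non-terminal N with multiple productions, the predict sets of those productions are pairwise disjoint, where PREDICT(N → α) = (FIRST(α) \ {ε}) ∪ (FOLLOW(N) if α ⇒* ε).

Relevant sets:
  FOLLOW(X') = { $, 'g' }

For X:
  PREDICT(X → f S c X X') = { 'f' }
  PREDICT(X → n) = { 'n' }
For X':
  PREDICT(X' → g X) = { 'g' }
  PREDICT(X' → ε) = { $, 'g' }
S has a single production, so nothing to check there.

Conflict found: Predict set conflict for X': { 'g' }
The grammar is NOT LL(1).

Answer: No. Predict set conflict for X': { 'g' }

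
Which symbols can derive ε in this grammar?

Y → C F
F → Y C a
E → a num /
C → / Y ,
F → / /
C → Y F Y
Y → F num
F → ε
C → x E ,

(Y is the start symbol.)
ε-productions: F → ε
So F is immediately nullable.
No further non-terminal can be added: every production for the remaining non-terminals contains a terminal or a non-nullable non-terminal.
Nullable = { 'F' }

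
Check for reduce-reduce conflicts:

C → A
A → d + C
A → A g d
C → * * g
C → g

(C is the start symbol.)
No reduce-reduce conflicts

Augment with C' → C and build the canonical LR(0) collection (I0 = CLOSURE({[C' → . C]}), then GOTO on every symbol after a dot until no new states appear). It has 12 states:
  I0: { [A → . A g d], [A → . d + C], [C → . * * g], [C → . A], [C → . g], [C' → . C] }  — shift
  I1: { [C → * . * g] }  — shift
  I2: { [A → A . g d], [C → A .] }  — shift, reduce
  I3: { [C' → C .] }  — accept
  I4: { [A → d . + C] }  — shift
  I5: { [C → g .] }  — reduce
  I6: { [A → . A g d], [A → . d + C], [A → d + . C], [C → . * * g], [C → . A], [C → . g] }  — shift
  I7: { [A → d + C .] }  — reduce
  I8: { [A → A g . d] }  — shift
  I9: { [A → A g d .] }  — reduce
  I10: { [C → * * . g] }  — shift
  I11: { [C → * * g .] }  — reduce

No state contains more than one complete item.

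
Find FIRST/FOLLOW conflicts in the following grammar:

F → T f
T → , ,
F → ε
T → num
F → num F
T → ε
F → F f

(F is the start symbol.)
Yes. F → T f with FOLLOW(F) on { 'f' }; F → F f with FOLLOW(F) on { 'f' }

A FIRST/FOLLOW conflict occurs when a non-terminal N has a nullable alternative N → β (β ⇒* ε) and another alternative N → α with FIRST(α) ∩ FOLLOW(N) ≠ ∅: on such a lookahead the parser cannot decide between expanding α and letting N vanish via β.

Nullable non-terminals: F, T.
FIRST sets used below: FIRST(T) = { ',', 'num', ε }, FIRST(F) = { ',', 'f', 'num', ε }

F: nullable alternative(s) F → ε; FOLLOW(F) = { $, 'f' }
  F → T f: FIRST \ {ε} = { ',', 'f', 'num' } — overlaps FOLLOW(F) on { 'f' }: CONFLICT
  F → ε: FIRST \ {ε} = { } — this is the only nullable alternative, skip
  F → num F: FIRST \ {ε} = { 'num' } — disjoint from FOLLOW(F)
  F → F f: FIRST \ {ε} = { ',', 'f', 'num' } — overlaps FOLLOW(F) on { 'f' }: CONFLICT

T: nullable alternative(s) T → ε; FOLLOW(T) = { 'f' }
  T → , ,: FIRST \ {ε} = { ',' } — disjoint from FOLLOW(T)
  T → num: FIRST \ {ε} = { 'num' } — disjoint from FOLLOW(T)
  T → ε: FIRST \ {ε} = { } — this is the only nullable alternative, skip

So the grammar has 2 FIRST/FOLLOW conflicts (marked CONFLICT above).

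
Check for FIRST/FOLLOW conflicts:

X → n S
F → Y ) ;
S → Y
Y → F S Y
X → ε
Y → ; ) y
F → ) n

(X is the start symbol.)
A FIRST/FOLLOW conflict occurs when a non-terminal N has a nullable alternative N → β (β ⇒* ε) and another alternative N → α with FIRST(α) ∩ FOLLOW(N) ≠ ∅: on such a lookahead the parser cannot decide between expanding α and letting N vanish via β.

Nullable non-terminals: X.

X: nullable alternative(s) X → ε; FOLLOW(X) = { $ }
  X → n S: FIRST \ {ε} = { 'n' } — disjoint from FOLLOW(X)
  X → ε: FIRST \ {ε} = { } — this is the only nullable alternative, skip

F, S, Y have no nullable alternative, so no FIRST/FOLLOW check is needed there.

No FIRST/FOLLOW conflicts found.

Answer: No FIRST/FOLLOW conflicts.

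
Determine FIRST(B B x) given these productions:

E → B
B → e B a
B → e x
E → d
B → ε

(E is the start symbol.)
{ 'e', 'x' }

FIRST sets of the non-terminals involved (from the grammar, by fixed-point iteration):
  FIRST(B) = { 'e', ε }

To compute FIRST(B B x), process the symbols left to right:
Symbol B is a non-terminal. Add FIRST(B) \ {ε} = { 'e' }
B is nullable (ε ∈ FIRST(B)), continue to the next symbol.
Symbol B is a non-terminal. Add FIRST(B) \ {ε} = { 'e' }
B is nullable (ε ∈ FIRST(B)), continue to the next symbol.
Symbol x is a terminal. Add 'x' and stop.
FIRST(B B x) = { 'e', 'x' }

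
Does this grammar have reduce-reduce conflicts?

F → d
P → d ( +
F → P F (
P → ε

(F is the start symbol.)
No reduce-reduce conflicts

Augment with F' → F and build the canonical LR(0) collection (I0 = CLOSURE({[F' → . F]}), then GOTO on every symbol after a dot until no new states appear). It has 8 states:
  I0: { [F → . P F (], [F → . d], [F' → . F], [P → . d ( +], [P → .] }  — shift, reduce
  I1: { [F' → F .] }  — accept
  I2: { [F → . P F (], [F → . d], [F → P . F (], [P → . d ( +], [P → .] }  — shift, reduce
  I3: { [F → d .], [P → d . ( +] }  — shift, reduce
  I4: { [P → d ( . +] }  — shift
  I5: { [P → d ( + .] }  — reduce
  I6: { [F → P F . (] }  — shift
  I7: { [F → P F ( .] }  — reduce

No state contains more than one complete item.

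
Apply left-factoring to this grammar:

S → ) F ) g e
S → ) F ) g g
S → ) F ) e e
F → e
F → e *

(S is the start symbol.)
Left-factoring transforms A → αβ₁ | αβ₂ into A → αA' and A' → β₁ | β₂
(α is the longest common prefix among the alternatives). Repeat until
no nonterminal has two alternatives with a common prefix.

Round 1: S has alternatives sharing prefix ') F )'. Introduce S': S → ) F ) S'
  Add: S' → g e
  Add: S' → g g
  Add: S' → e e

Round 2: S' has alternatives sharing prefix 'g'. Introduce S'': S' → g S''
  Add: S'' → e
  Add: S'' → g

Round 3: F has alternatives sharing prefix 'e'. Introduce F': F → e F'
  Add: F' → ε
  Add: F' → *

No remaining common prefixes — done.

Resulting grammar:
S → ) F ) S'
S' → g S''
S'' → e
S'' → g
S' → e e
F → e F'
F' → ε
F' → *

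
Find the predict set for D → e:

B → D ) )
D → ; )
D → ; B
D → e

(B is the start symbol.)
PREDICT(D → e) = (FIRST(RHS) \ {ε}) ∪ (FOLLOW(D) if ε ∈ FIRST(RHS), i.e. RHS ⇒* ε)
FIRST(e) = { 'e' }
ε ∉ FIRST(e), so FOLLOW(D) is not added.
PREDICT(D → e) = { 'e' }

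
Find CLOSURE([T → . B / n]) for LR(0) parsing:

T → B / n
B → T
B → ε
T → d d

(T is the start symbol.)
To compute CLOSURE, for each item [A → α.Bβ] where B is a non-terminal, add [B → .γ] for all productions B → γ; repeat for the newly added items until nothing changes.

Start with: [T → . B / n]
  [T → . B / n] has the dot before B: add [B → . T], [B → .]
  [B → . T] has the dot before T: add [T → . d d]
No further items can be added.

CLOSURE = { [B → . T], [B → .], [T → . B / n], [T → . d d] }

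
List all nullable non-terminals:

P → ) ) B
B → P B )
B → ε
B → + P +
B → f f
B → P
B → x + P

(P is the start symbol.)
{ 'B' }

A non-terminal is nullable if it can derive ε (the empty string): either it has an ε-production, or it has a production whose right-hand side consists entirely of nullable non-terminals.

ε-productions: B → ε
So B is immediately nullable.
No further non-terminal can be added: every production for the remaining non-terminals contains a terminal or a non-nullable non-terminal.
Nullable = { 'B' }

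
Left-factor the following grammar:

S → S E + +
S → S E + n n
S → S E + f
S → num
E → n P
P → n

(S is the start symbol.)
S → S E + S'
S' → +
S' → n n
S' → f
S → num
E → n P
P → n

Left-factoring transforms A → αβ₁ | αβ₂ into A → αA' and A' → β₁ | β₂
(α is the longest common prefix among the alternatives). Repeat until
no nonterminal has two alternatives with a common prefix.

Round 1: S has alternatives sharing prefix 'S E +'. Introduce S': S → S E + S'
  Add: S' → +
  Add: S' → n n
  Add: S' → f

No remaining common prefixes — done.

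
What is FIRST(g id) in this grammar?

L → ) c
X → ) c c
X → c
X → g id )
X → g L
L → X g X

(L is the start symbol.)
To compute FIRST(g id), process the symbols left to right:
Symbol g is a terminal. Add 'g' and stop.
FIRST(g id) = { 'g' }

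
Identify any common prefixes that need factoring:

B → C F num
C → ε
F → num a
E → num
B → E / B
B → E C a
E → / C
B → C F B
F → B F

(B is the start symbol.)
Yes, B has productions with common prefix 'C F'; B has productions with common prefix 'E'

Left-factoring is needed when two productions for the same non-terminal
share a common prefix on the right-hand side.

Productions for B:
  B → C F num
  B → E / B
  B → E C a
  B → C F B
Productions for F:
  F → num a
  F → B F
Productions for E:
  E → num
  E → / C

Found common prefix 'C F' in productions for B
Found common prefix 'E' in productions for B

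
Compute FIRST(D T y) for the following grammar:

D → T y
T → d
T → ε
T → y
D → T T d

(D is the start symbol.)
FIRST sets of the non-terminals involved (from the grammar, by fixed-point iteration):
  FIRST(D) = { 'd', 'y' }

To compute FIRST(D T y), process the symbols left to right:
Symbol D is a non-terminal. Add FIRST(D) \ {ε} = { 'd', 'y' }
D is not nullable (ε ∉ FIRST(D)), so stop here.
FIRST(D T y) = { 'd', 'y' }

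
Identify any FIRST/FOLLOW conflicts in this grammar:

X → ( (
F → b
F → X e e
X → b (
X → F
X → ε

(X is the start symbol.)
Yes. X → F with FOLLOW(X) on { 'e' }

A FIRST/FOLLOW conflict occurs when a non-terminal N has a nullable alternative N → β (β ⇒* ε) and another alternative N → α with FIRST(α) ∩ FOLLOW(N) ≠ ∅: on such a lookahead the parser cannot decide between expanding α and letting N vanish via β.

Nullable non-terminals: X.
FIRST sets used below: FIRST(F) = { '(', 'b', 'e' }

X: nullable alternative(s) X → ε; FOLLOW(X) = { $, 'e' }
  X → ( (: FIRST \ {ε} = { '(' } — disjoint from FOLLOW(X)
  X → b (: FIRST \ {ε} = { 'b' } — disjoint from FOLLOW(X)
  X → F: FIRST \ {ε} = { '(', 'b', 'e' } — overlaps FOLLOW(X) on { 'e' }: CONFLICT
  X → ε: FIRST \ {ε} = { } — this is the only nullable alternative, skip

F has no nullable alternative, so no FIRST/FOLLOW check is needed there.

So the grammar has 1 FIRST/FOLLOW conflict (marked CONFLICT above).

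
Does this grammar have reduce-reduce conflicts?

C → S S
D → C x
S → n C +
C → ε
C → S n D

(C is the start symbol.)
Augment with C' → C and build the canonical LR(0) collection (I0 = CLOSURE({[C' → . C]}), then GOTO on every symbol after a dot until no new states appear). It has 11 states:
  I0: { [C → . S S], [C → . S n D], [C → .], [C' → . C], [S → . n C +] }  — shift, reduce
  I1: { [C' → C .] }  — accept
  I2: { [C → S . S], [C → S . n D], [S → . n C +] }  — shift
  I3: { [C → . S S], [C → . S n D], [C → .], [S → . n C +], [S → n . C +] }  — shift, reduce
  I4: { [S → n C . +] }  — shift
  I5: { [S → n C + .] }  — reduce
  I6: { [C → S S .] }  — reduce
  I7: { [C → . S S], [C → . S n D], [C → .], [C → S n . D], [D → . C x], [S → . n C +], [S → n . C +] }  — shift, reduce
  I8: { [D → C . x], [S → n C . +] }  — shift
  I9: { [C → S n D .] }  — reduce
  I10: { [D → C x .] }  — reduce

No state contains more than one complete item.

Answer: No reduce-reduce conflicts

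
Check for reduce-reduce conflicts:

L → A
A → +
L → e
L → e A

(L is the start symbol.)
No reduce-reduce conflicts

A reduce-reduce conflict occurs when an LR(0) state has two complete items [A → α .] and [B → β .] — both call for a reduction, and with no lookahead the parser cannot choose between them.

Augment with L' → L and build the canonical LR(0) collection (I0 = CLOSURE({[L' → . L]}), then GOTO on every symbol after a dot until no new states appear). It has 6 states:
  I0: { [A → . +], [L → . A], [L → . e A], [L → . e], [L' → . L] }  — shift
  I1: { [A → + .] }  — reduce
  I2: { [L → A .] }  — reduce
  I3: { [L' → L .] }  — accept
  I4: { [A → . +], [L → e . A], [L → e .] }  — shift, reduce
  I5: { [L → e A .] }  — reduce

No state contains more than one complete item.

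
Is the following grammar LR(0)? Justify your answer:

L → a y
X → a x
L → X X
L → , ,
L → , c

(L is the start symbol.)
Yes, the grammar is LR(0)

A grammar is LR(0) if no state in the canonical LR(0) collection has:
  - both a shift item (dot before a terminal) and a complete item (shift-reduce conflict), or
  - two or more complete items (reduce-reduce conflict; the accept item [L' → L .] counts as a complete item here).

Augment with L' → L and build the canonical LR(0) collection (I0 = CLOSURE({[L' → . L]}), then GOTO on every symbol after a dot until no new states appear). It has 11 states:
  I0: { [L → . , ,], [L → . , c], [L → . X X], [L → . a y], [L' → . L], [X → . a x] }  — shift
  I1: { [L → , . ,], [L → , . c] }  — shift
  I2: { [L' → L .] }  — accept
  I3: { [L → X . X], [X → . a x] }  — shift
  I4: { [L → a . y], [X → a . x] }  — shift
  I5: { [X → a x .] }  — reduce
  I6: { [L → a y .] }  — reduce
  I7: { [L → X X .] }  — reduce
  I8: { [X → a . x] }  — shift
  I9: { [L → , , .] }  — reduce
  I10: { [L → , c .] }  — reduce

Every state is either a pure shift/goto state or contains exactly one complete item and nothing to shift — no conflicts. The grammar is LR(0).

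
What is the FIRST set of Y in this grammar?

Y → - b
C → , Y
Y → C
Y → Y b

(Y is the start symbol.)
{ ',', '-' }

FIRST sets of the other non-terminals involved (by the same procedure, iterated to a fixed point):
  FIRST(C) = { ',' }

From Y → - b:
  - '-' is a terminal: add '-' and stop
From Y → C:
  - C is a non-terminal: add FIRST(C) \ {ε} = { ',' }
    C is not nullable, so stop
From Y → Y b:
  - Y is the symbol being defined: contributes nothing new
    Y is not nullable, so stop

Collecting: FIRST(Y) = { ',', '-' }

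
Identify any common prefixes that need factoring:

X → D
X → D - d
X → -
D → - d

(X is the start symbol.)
Yes, X has productions with common prefix 'D'

Left-factoring is needed when two productions for the same non-terminal
share a common prefix on the right-hand side.

Productions for X:
  X → D
  X → D - d
  X → -

Found common prefix 'D' in productions for X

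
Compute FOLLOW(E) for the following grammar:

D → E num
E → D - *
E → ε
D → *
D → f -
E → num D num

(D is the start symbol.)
{ 'num' }

To compute FOLLOW(E), find every occurrence of E on a right-hand side N → α E β: add FIRST(β) \ {ε}, and if β is empty or nullable also add FOLLOW(N). Iterate to a fixed point.

In D → E num: E is followed by num, add FIRST(num) \ {ε} = { 'num' }

Taking the union: FOLLOW(E) = { 'num' }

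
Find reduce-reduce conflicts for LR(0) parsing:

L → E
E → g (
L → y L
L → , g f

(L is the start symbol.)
A reduce-reduce conflict occurs when an LR(0) state has two complete items [A → α .] and [B → β .] — both call for a reduction, and with no lookahead the parser cannot choose between them.

Augment with L' → L and build the canonical LR(0) collection (I0 = CLOSURE({[L' → . L]}), then GOTO on every symbol after a dot until no new states appear). It has 10 states:
  I0: { [E → . g (], [L → . , g f], [L → . E], [L → . y L], [L' → . L] }  — shift
  I1: { [L → , . g f] }  — shift
  I2: { [L → E .] }  — reduce
  I3: { [L' → L .] }  — accept
  I4: { [E → g . (] }  — shift
  I5: { [E → . g (], [L → . , g f], [L → . E], [L → . y L], [L → y . L] }  — shift
  I6: { [L → y L .] }  — reduce
  I7: { [E → g ( .] }  — reduce
  I8: { [L → , g . f] }  — shift
  I9: { [L → , g f .] }  — reduce

No state contains more than one complete item.

Answer: No reduce-reduce conflicts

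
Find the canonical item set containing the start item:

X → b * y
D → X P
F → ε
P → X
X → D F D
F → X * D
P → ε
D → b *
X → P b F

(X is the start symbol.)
First, augment the grammar with X' → X
I₀ = CLOSURE({ [X' → . X] }):
  [X' → . X] has the dot before X: add [X → . b * y], [X → . D F D], [X → . P b F]
  [X → . D F D] has the dot before D: add [D → . X P], [D → . b *]
  [X → . P b F] has the dot before P: add [P → . X], [P → .]
No further items can be added.

I₀ = { [D → . X P], [D → . b *], [P → . X], [P → .], [X → . D F D], [X → . P b F], [X → . b * y], [X' → . X] }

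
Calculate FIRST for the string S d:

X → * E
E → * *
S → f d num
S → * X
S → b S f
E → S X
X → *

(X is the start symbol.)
{ '*', 'b', 'f' }

FIRST sets of the non-terminals involved (from the grammar, by fixed-point iteration):
  FIRST(S) = { '*', 'b', 'f' }

To compute FIRST(S d), process the symbols left to right:
Symbol S is a non-terminal. Add FIRST(S) \ {ε} = { '*', 'b', 'f' }
S is not nullable (ε ∉ FIRST(S)), so stop here.
FIRST(S d) = { '*', 'b', 'f' }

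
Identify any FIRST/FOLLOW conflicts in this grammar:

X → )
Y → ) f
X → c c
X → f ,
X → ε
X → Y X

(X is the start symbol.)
A FIRST/FOLLOW conflict occurs when a non-terminal N has a nullable alternative N → β (β ⇒* ε) and another alternative N → α with FIRST(α) ∩ FOLLOW(N) ≠ ∅: on such a lookahead the parser cannot decide between expanding α and letting N vanish via β.

Nullable non-terminals: X.
FIRST sets used below: FIRST(Y) = { ')' }

X: nullable alternative(s) X → ε; FOLLOW(X) = { $ }
  X → ): FIRST \ {ε} = { ')' } — disjoint from FOLLOW(X)
  X → c c: FIRST \ {ε} = { 'c' } — disjoint from FOLLOW(X)
  X → f ,: FIRST \ {ε} = { 'f' } — disjoint from FOLLOW(X)
  X → ε: FIRST \ {ε} = { } — this is the only nullable alternative, skip
  X → Y X: FIRST \ {ε} = { ')' } — disjoint from FOLLOW(X)

Y has no nullable alternative, so no FIRST/FOLLOW check is needed there.

No FIRST/FOLLOW conflicts found.

Answer: No FIRST/FOLLOW conflicts.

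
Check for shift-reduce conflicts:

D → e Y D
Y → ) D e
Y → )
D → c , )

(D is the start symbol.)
Yes — I4: [Y → ) .] vs [D → . c , )]

A shift-reduce conflict occurs when an LR(0) state has both:
  - a complete (reduce) item [A → α .] (dot at the end), and
  - a shift item [B → β . c γ] (dot before a terminal).

Augment with D' → D and build the canonical LR(0) collection (I0 = CLOSURE({[D' → . D]}), then GOTO on every symbol after a dot until no new states appear). It has 11 states:
  I0: { [D → . c , )], [D → . e Y D], [D' → . D] }  — shift
  I1: { [D' → D .] }  — accept
  I2: { [D → c . , )] }  — shift
  I3: { [D → e . Y D], [Y → . ) D e], [Y → . )] }  — shift
  I4: { [D → . c , )], [D → . e Y D], [Y → ) . D e], [Y → ) .] }  — shift, reduce
  I5: { [D → . c , )], [D → . e Y D], [D → e Y . D] }  — shift
  I6: { [D → e Y D .] }  — reduce
  I7: { [Y → ) D . e] }  — shift
  I8: { [Y → ) D e .] }  — reduce
  I9: { [D → c , . )] }  — shift
  I10: { [D → c , ) .] }  — reduce

I4 contains reduce item [Y → ) .] and shift items [D → . c , )], [D → . e Y D] — shift-reduce conflict.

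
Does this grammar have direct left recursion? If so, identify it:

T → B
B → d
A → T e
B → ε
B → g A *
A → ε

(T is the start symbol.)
Direct left recursion occurs when N → N α for some non-terminal N (the right-hand side begins with the left-hand side itself).

T → B: starts with B
B → d: starts with d
A → T e: starts with T
B → ε: starts with ε
B → g A *: starts with g
A → ε: starts with ε

No direct left recursion found.

Answer: No direct left recursion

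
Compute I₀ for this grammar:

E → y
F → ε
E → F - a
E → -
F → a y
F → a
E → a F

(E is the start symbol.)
{ [E → . -], [E → . F - a], [E → . a F], [E → . y], [E' → . E], [F → . a y], [F → . a], [F → .] }

First, augment the grammar with E' → E
I₀ = CLOSURE({ [E' → . E] }):
  [E' → . E] has the dot before E: add [E → . y], [E → . F - a], [E → . -], [E → . a F]
  [E → . F - a] has the dot before F: add [F → .], [F → . a y], [F → . a]
No further items can be added.

I₀ = { [E → . -], [E → . F - a], [E → . a F], [E → . y], [E' → . E], [F → . a y], [F → . a], [F → .] }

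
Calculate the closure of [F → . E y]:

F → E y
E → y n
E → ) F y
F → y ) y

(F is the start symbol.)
To compute CLOSURE, for each item [A → α.Bβ] where B is a non-terminal, add [B → .γ] for all productions B → γ; repeat for the newly added items until nothing changes.

Start with: [F → . E y]
  [F → . E y] has the dot before E: add [E → . y n], [E → . ) F y]
No further items can be added.

CLOSURE = { [E → . ) F y], [E → . y n], [F → . E y] }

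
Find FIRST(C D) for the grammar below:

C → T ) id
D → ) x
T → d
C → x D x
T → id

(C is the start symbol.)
FIRST sets of the non-terminals involved (from the grammar, by fixed-point iteration):
  FIRST(C) = { 'd', 'id', 'x' }

To compute FIRST(C D), process the symbols left to right:
Symbol C is a non-terminal. Add FIRST(C) \ {ε} = { 'd', 'id', 'x' }
C is not nullable (ε ∉ FIRST(C)), so stop here.
FIRST(C D) = { 'd', 'id', 'x' }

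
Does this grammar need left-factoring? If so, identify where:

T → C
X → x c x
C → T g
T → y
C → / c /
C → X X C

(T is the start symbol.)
No, left-factoring is not needed

Left-factoring is needed when two productions for the same non-terminal
share a common prefix on the right-hand side.

Productions for T:
  T → C
  T → y
Productions for C:
  C → T g
  C → / c /
  C → X X C

No common prefixes found.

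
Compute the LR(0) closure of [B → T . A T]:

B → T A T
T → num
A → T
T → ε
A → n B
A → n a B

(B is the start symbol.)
{ [A → . T], [A → . n B], [A → . n a B], [B → T . A T], [T → . num], [T → .] }

Start with: [B → T . A T]
  [B → T . A T] has the dot before A: add [A → . T], [A → . n B], [A → . n a B]
  [A → . T] has the dot before T: add [T → . num], [T → .]
No further items can be added.

CLOSURE = { [A → . T], [A → . n B], [A → . n a B], [B → T . A T], [T → . num], [T → .] }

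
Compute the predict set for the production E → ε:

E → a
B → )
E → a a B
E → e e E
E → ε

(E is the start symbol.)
{ $ }

PREDICT(E → ε) = (FIRST(RHS) \ {ε}) ∪ (FOLLOW(E) if ε ∈ FIRST(RHS), i.e. RHS ⇒* ε)
The right-hand side is ε (FIRST(ε) = { ε }), so the predict set is FOLLOW(E) = { $ }
PREDICT(E → ε) = { $ }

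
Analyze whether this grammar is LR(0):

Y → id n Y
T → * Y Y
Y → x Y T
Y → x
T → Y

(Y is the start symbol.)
A grammar is LR(0) if no state in the canonical LR(0) collection has:
  - both a shift item (dot before a terminal) and a complete item (shift-reduce conflict), or
  - two or more complete items (reduce-reduce conflict; the accept item [Y' → Y .] counts as a complete item here).

Augment with Y' → Y and build the canonical LR(0) collection (I0 = CLOSURE({[Y' → . Y]}), then GOTO on every symbol after a dot until no new states appear). It has 12 states:
  I0: { [Y → . id n Y], [Y → . x Y T], [Y → . x], [Y' → . Y] }  — shift
  I1: { [Y' → Y .] }  — accept
  I2: { [Y → id . n Y] }  — shift
  I3: { [Y → . id n Y], [Y → . x Y T], [Y → . x], [Y → x . Y T], [Y → x .] }  — shift, reduce
  I4: { [T → . * Y Y], [T → . Y], [Y → . id n Y], [Y → . x Y T], [Y → . x], [Y → x Y . T] }  — shift
  I5: { [T → * . Y Y], [Y → . id n Y], [Y → . x Y T], [Y → . x] }  — shift
  I6: { [Y → x Y T .] }  — reduce
  I7: { [T → Y .] }  — reduce
  I8: { [T → * Y . Y], [Y → . id n Y], [Y → . x Y T], [Y → . x] }  — shift
  I9: { [T → * Y Y .] }  — reduce
  I10: { [Y → . id n Y], [Y → . x Y T], [Y → . x], [Y → id n . Y] }  — shift
  I11: { [Y → id n Y .] }  — reduce

Conflict in state I3:
  Shift-reduce conflict between [Y → x .] and [Y → . id n Y]
So the grammar is NOT LR(0).

Answer: No. Shift-reduce conflict between [Y → x .] and [Y → . id n Y]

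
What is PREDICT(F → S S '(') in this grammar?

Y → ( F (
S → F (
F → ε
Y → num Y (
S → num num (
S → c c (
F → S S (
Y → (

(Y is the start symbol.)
PREDICT(F → S S '(') = (FIRST(RHS) \ {ε}) ∪ (FOLLOW(F) if ε ∈ FIRST(RHS), i.e. RHS ⇒* ε)
FIRST(S) = { '(', 'c', 'num' }
FIRST(S S '(') = { '(', 'c', 'num' }
ε ∉ FIRST(S S '('), so FOLLOW(F) is not added.
PREDICT(F → S S '(') = { '(', 'c', 'num' }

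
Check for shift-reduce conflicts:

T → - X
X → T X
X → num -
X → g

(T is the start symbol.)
Augment with T' → T and build the canonical LR(0) collection (I0 = CLOSURE({[T' → . T]}), then GOTO on every symbol after a dot until no new states appear). It has 9 states:
  I0: { [T → . - X], [T' → . T] }  — shift
  I1: { [T → - . X], [T → . - X], [X → . T X], [X → . g], [X → . num -] }  — shift
  I2: { [T' → T .] }  — accept
  I3: { [T → . - X], [X → . T X], [X → . g], [X → . num -], [X → T . X] }  — shift
  I4: { [T → - X .] }  — reduce
  I5: { [X → g .] }  — reduce
  I6: { [X → num . -] }  — shift
  I7: { [X → num - .] }  — reduce
  I8: { [X → T X .] }  — reduce

No state contains both a complete item and a shift item.

Answer: No shift-reduce conflicts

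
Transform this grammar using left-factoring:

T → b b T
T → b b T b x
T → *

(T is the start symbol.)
Left-factoring transforms A → αβ₁ | αβ₂ into A → αA' and A' → β₁ | β₂
(α is the longest common prefix among the alternatives). Repeat until
no nonterminal has two alternatives with a common prefix.

Round 1: T has alternatives sharing prefix 'b b T'. Introduce T': T → b b T T'
  Add: T' → ε
  Add: T' → b x

No remaining common prefixes — done.

Resulting grammar:
T → b b T T'
T' → ε
T' → b x
T → *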